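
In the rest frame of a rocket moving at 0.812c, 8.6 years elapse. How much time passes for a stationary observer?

Proper time Δt₀ = 8.6 years
γ = 1/√(1 - 0.812²) = 1.713
Δt = γΔt₀ = 1.713 × 8.6 = 14.73 years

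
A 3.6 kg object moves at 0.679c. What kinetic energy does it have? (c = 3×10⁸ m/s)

γ = 1/√(1 - 0.679²) = 1.3621
γ - 1 = 0.3621
KE = (γ-1)mc² = 0.3621 × 3.6 × (3×10⁸)² = 1.173×10¹⁷ J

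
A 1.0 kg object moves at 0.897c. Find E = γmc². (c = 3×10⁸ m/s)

γ = 1/√(1 - 0.897²) = 2.262
mc² = 1.0 × (3×10⁸)² = 9.000×10¹⁶ J
E = γmc² = 2.262 × 9.000×10¹⁶ = 2.036×10¹⁷ J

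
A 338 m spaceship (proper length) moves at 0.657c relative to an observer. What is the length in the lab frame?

Proper length L₀ = 338 m
γ = 1/√(1 - 0.657²) = 1.3265
L = L₀/γ = 338/1.3265 = 254.8 m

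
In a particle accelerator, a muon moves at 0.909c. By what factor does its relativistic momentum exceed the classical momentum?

p_rel = γmv, p_class = mv
Ratio = γ = 1/√(1 - 0.909²)
= 1/√(0.173719) = 2.399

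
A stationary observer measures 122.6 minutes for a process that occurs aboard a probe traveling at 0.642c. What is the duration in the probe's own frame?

Dilated time Δt = 122.6 minutes
γ = 1/√(1 - 0.642²) = 1.3043
Δt₀ = Δt/γ = 122.6/1.3043 = 94.00 minutes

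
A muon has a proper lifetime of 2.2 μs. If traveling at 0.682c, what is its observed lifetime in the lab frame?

Proper lifetime τ₀ = 2.2 μs
γ = 1/√(1 - 0.682²) = 1.3673
τ = γτ₀ = 1.3673 × 2.2 μs = 3.008 μs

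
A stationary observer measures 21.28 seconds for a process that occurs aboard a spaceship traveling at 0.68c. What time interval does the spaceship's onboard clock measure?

Dilated time Δt = 21.28 seconds
γ = 1/√(1 - 0.68²) = 1.364
Δt₀ = Δt/γ = 21.28/1.364 = 15.60 seconds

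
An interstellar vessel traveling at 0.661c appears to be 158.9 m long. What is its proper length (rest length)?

Contracted length L = 158.9 m
γ = 1/√(1 - 0.661²) = 1.333
L₀ = γL = 1.333 × 158.9 = 211.8 m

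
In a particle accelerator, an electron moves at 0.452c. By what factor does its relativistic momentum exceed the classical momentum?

p_rel = γmv, p_class = mv
Ratio = γ = 1/√(1 - 0.452²)
= 1/√(0.795696) = 1.121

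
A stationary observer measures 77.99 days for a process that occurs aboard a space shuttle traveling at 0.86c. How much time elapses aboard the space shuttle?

Dilated time Δt = 77.99 days
γ = 1/√(1 - 0.86²) = 1.9597
Δt₀ = Δt/γ = 77.99/1.9597 = 39.80 days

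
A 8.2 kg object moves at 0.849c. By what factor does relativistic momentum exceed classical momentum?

p_rel = γmv, p_class = mv
Ratio = γ = 1/√(1 - 0.849²) = 1.893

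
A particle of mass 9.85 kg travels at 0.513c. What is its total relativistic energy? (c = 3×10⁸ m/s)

γ = 1/√(1 - 0.513²) = 1.165
mc² = 9.85 × (3×10⁸)² = 8.865×10¹⁷ J
E = γmc² = 1.165 × 8.865×10¹⁷ = 1.033×10¹⁸ J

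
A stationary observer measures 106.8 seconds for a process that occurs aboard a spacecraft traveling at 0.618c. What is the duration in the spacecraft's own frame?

Dilated time Δt = 106.8 seconds
γ = 1/√(1 - 0.618²) = 1.272
Δt₀ = Δt/γ = 106.8/1.272 = 83.96 seconds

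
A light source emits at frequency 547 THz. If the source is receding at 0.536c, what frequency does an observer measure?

β = v/c = 0.536
(1-β)/(1+β) = 0.464/1.536 = 0.3021
Doppler factor = √(0.3021) = 0.5496
f_obs = 547 × 0.5496 = 300.6 THz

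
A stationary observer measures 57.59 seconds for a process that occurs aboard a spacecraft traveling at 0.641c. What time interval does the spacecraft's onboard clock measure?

Dilated time Δt = 57.59 seconds
γ = 1/√(1 - 0.641²) = 1.303
Δt₀ = Δt/γ = 57.59/1.303 = 44.20 seconds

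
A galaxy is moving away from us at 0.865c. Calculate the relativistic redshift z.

β = 0.865
(1+β)/(1-β) = 1.865/0.135 = 13.815
√(13.815) = 3.717
z = 3.717 - 1 = 2.717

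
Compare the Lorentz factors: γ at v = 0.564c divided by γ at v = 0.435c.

γ₁ = 1/√(1 - 0.564²) = 1.211
γ₂ = 1/√(1 - 0.435²) = 1.111
γ₁/γ₂ = 1.211/1.111 = 1.090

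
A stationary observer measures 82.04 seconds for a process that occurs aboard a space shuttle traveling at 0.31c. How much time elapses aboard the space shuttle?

Dilated time Δt = 82.04 seconds
γ = 1/√(1 - 0.31²) = 1.0518
Δt₀ = Δt/γ = 82.04/1.0518 = 78.00 seconds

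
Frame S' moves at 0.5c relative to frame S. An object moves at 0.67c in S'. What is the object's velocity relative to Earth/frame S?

u = (u' + v)/(1 + u'v/c²)
Numerator: 0.67 + 0.5 = 1.17
Denominator: 1 + 0.335 = 1.335
u = 1.17/1.335 = 0.8764c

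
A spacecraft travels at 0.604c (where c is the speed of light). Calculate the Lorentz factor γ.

v/c = 0.604, so (v/c)² = 0.364816
1 - (v/c)² = 0.635184
γ = 1/√(0.635184) = 1.255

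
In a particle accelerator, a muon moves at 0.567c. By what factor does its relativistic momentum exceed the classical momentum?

p_rel = γmv, p_class = mv
Ratio = γ = 1/√(1 - 0.567²)
= 1/√(0.678511) = 1.214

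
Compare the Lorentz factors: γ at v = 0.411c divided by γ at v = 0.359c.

γ₁ = 1/√(1 - 0.411²) = 1.097
γ₂ = 1/√(1 - 0.359²) = 1.071
γ₁/γ₂ = 1.097/1.071 = 1.024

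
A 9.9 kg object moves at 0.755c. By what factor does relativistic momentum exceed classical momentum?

p_rel = γmv, p_class = mv
Ratio = γ = 1/√(1 - 0.755²) = 1.525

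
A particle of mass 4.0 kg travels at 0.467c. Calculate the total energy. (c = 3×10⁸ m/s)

γ = 1/√(1 - 0.467²) = 1.1309
mc² = 4.0 × (3×10⁸)² = 3.600×10¹⁷ J
E = γmc² = 1.1309 × 3.600×10¹⁷ = 4.071×10¹⁷ J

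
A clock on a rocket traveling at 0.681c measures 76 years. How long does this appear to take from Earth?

Proper time Δt₀ = 76 years
γ = 1/√(1 - 0.681²) = 1.366
Δt = γΔt₀ = 1.366 × 76 = 103.8 years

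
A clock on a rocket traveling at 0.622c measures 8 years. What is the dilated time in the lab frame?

Proper time Δt₀ = 8 years
γ = 1/√(1 - 0.622²) = 1.277
Δt = γΔt₀ = 1.277 × 8 = 10.22 years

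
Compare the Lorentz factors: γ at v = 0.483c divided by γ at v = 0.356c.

γ₁ = 1/√(1 - 0.483²) = 1.142
γ₂ = 1/√(1 - 0.356²) = 1.070
γ₁/γ₂ = 1.142/1.070 = 1.067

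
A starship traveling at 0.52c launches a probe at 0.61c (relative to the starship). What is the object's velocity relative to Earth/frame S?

u = (u' + v)/(1 + u'v/c²)
Numerator: 0.61 + 0.52 = 1.13
Denominator: 1 + 0.3172 = 1.3172
u = 1.13/1.3172 = 0.8579c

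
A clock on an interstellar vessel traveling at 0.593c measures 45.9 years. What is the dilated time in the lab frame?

Proper time Δt₀ = 45.9 years
γ = 1/√(1 - 0.593²) = 1.2419
Δt = γΔt₀ = 1.2419 × 45.9 = 57.00 years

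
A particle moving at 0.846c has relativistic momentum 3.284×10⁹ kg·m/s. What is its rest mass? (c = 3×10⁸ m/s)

γ = 1/√(1 - 0.846²) = 1.8755
v = 0.846 × 3×10⁸ = 2.538×10⁸ m/s
m = p/(γv) = 3.284×10⁹/(1.8755 × 2.538×10⁸) = 6.899 kg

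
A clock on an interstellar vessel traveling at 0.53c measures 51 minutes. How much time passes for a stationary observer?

Proper time Δt₀ = 51 minutes
γ = 1/√(1 - 0.53²) = 1.1792
Δt = γΔt₀ = 1.1792 × 51 = 60.14 minutes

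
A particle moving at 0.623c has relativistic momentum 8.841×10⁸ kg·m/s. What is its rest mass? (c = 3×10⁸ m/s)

γ = 1/√(1 - 0.623²) = 1.2784
v = 0.623 × 3×10⁸ = 1.869×10⁸ m/s
m = p/(γv) = 8.841×10⁸/(1.2784 × 1.869×10⁸) = 3.700 kg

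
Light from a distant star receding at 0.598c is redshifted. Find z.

β = 0.598
(1+β)/(1-β) = 1.598/0.402 = 3.9751
√(3.9751) = 1.9938
z = 1.9938 - 1 = 0.9938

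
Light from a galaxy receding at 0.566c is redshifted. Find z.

β = 0.566
(1+β)/(1-β) = 1.566/0.434 = 3.6083
√(3.6083) = 1.8996
z = 1.8996 - 1 = 0.8996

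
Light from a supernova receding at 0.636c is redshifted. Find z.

β = 0.636
(1+β)/(1-β) = 1.636/0.364 = 4.495
√(4.495) = 2.120
z = 2.120 - 1 = 1.120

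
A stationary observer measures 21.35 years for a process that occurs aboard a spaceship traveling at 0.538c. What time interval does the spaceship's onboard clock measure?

Dilated time Δt = 21.35 years
γ = 1/√(1 - 0.538²) = 1.186
Δt₀ = Δt/γ = 21.35/1.186 = 18.00 years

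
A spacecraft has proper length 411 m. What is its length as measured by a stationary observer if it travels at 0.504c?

Proper length L₀ = 411 m
γ = 1/√(1 - 0.504²) = 1.1578
L = L₀/γ = 411/1.1578 = 355.0 m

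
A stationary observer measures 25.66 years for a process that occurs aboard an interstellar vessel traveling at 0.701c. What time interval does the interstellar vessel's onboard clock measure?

Dilated time Δt = 25.66 years
γ = 1/√(1 - 0.701²) = 1.402
Δt₀ = Δt/γ = 25.66/1.402 = 18.30 years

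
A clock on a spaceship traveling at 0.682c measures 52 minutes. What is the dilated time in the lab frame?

Proper time Δt₀ = 52 minutes
γ = 1/√(1 - 0.682²) = 1.3673
Δt = γΔt₀ = 1.3673 × 52 = 71.10 minutes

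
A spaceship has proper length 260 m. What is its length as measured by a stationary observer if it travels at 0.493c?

Proper length L₀ = 260 m
γ = 1/√(1 - 0.493²) = 1.1494
L = L₀/γ = 260/1.1494 = 226.2 m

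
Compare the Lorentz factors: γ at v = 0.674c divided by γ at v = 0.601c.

γ₁ = 1/√(1 - 0.674²) = 1.354
γ₂ = 1/√(1 - 0.601²) = 1.251
γ₁/γ₂ = 1.354/1.251 = 1.082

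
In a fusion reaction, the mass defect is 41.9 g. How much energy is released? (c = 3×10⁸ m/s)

Convert mass defect: Δm = 41.9 g = 0.0419 kg
E = Δm·c² = 0.0419 × (3×10⁸)²
= 0.0419 × 9×10¹⁶ = 3.771×10¹⁵ J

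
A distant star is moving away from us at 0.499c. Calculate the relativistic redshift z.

β = 0.499
(1+β)/(1-β) = 1.499/0.501 = 2.992
√(2.992) = 1.7297
z = 1.7297 - 1 = 0.7297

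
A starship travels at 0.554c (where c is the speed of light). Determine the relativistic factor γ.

v/c = 0.554, so (v/c)² = 0.306916
1 - (v/c)² = 0.693084
γ = 1/√(0.693084) = 1.201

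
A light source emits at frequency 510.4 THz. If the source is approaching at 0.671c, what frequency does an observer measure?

β = v/c = 0.671
(1+β)/(1-β) = 1.671/0.329 = 5.079
Doppler factor = √(5.079) = 2.254
f_obs = 510.4 × 2.254 = 1150 THz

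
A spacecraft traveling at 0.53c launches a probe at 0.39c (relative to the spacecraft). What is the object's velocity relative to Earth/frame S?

u = (u' + v)/(1 + u'v/c²)
Numerator: 0.39 + 0.53 = 0.92
Denominator: 1 + 0.2067 = 1.2067
u = 0.92/1.2067 = 0.7624c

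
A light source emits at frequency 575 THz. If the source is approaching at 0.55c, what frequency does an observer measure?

β = v/c = 0.55
(1+β)/(1-β) = 1.55/0.45 = 3.444
Doppler factor = √(3.444) = 1.856
f_obs = 575 × 1.856 = 1067 THz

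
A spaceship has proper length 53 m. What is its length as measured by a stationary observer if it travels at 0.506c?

Proper length L₀ = 53 m
γ = 1/√(1 - 0.506²) = 1.1594
L = L₀/γ = 53/1.1594 = 45.71 m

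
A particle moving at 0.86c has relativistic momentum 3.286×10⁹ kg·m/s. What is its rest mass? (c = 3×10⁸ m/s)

γ = 1/√(1 - 0.86²) = 1.9597
v = 0.86 × 3×10⁸ = 2.580×10⁸ m/s
m = p/(γv) = 3.286×10⁹/(1.9597 × 2.580×10⁸) = 6.499 kg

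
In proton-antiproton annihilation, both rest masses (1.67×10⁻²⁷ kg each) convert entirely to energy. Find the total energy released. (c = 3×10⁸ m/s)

Both particles have the same rest mass, so total mass = 2m
E = 2m·c² = 2 × 1.67×10⁻²⁷ × (3×10⁸)²
= 2 × 1.67×10⁻²⁷ × 9×10¹⁶
= 3.006×10⁻¹⁰ J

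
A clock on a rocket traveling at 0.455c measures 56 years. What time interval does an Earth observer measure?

Proper time Δt₀ = 56 years
γ = 1/√(1 - 0.455²) = 1.123
Δt = γΔt₀ = 1.123 × 56 = 62.89 years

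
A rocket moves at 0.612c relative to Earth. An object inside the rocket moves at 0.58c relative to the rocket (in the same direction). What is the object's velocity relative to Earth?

u = (u' + v)/(1 + u'v/c²)
Numerator: 0.58 + 0.612 = 1.192
Denominator: 1 + 0.35496 = 1.35496
u = 1.192/1.35496 = 0.8797c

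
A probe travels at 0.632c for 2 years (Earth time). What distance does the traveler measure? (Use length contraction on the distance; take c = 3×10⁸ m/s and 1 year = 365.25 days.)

Earth distance: d = v × t = 0.632c × 2 yr = 1.1967×10¹⁶ m
γ = 1.2904
d' = d/γ = 1.1967×10¹⁶/1.2904 = 9.274×10¹⁵ m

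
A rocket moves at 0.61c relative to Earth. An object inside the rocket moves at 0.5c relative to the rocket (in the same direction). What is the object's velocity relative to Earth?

u = (u' + v)/(1 + u'v/c²)
Numerator: 0.5 + 0.61 = 1.11
Denominator: 1 + 0.305 = 1.305
u = 1.11/1.305 = 0.8506c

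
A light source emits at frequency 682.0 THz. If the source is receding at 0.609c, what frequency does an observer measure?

β = v/c = 0.609
(1-β)/(1+β) = 0.391/1.609 = 0.2430
Doppler factor = √(0.2430) = 0.4930
f_obs = 682.0 × 0.4930 = 336.2 THz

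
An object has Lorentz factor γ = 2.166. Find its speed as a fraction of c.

From γ = 1/√(1 - v²/c²):
1/γ² = 1/2.166² = 0.21315
v²/c² = 1 - 0.21315 = 0.78685
v/c = √(0.78685) = 0.8870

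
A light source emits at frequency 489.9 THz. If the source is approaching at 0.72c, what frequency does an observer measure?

β = v/c = 0.72
(1+β)/(1-β) = 1.72/0.28 = 6.1429
Doppler factor = √(6.1429) = 2.478
f_obs = 489.9 × 2.478 = 1214 THz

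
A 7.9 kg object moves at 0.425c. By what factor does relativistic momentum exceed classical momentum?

p_rel = γmv, p_class = mv
Ratio = γ = 1/√(1 - 0.425²) = 1.105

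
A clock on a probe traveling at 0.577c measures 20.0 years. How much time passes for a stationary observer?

Proper time Δt₀ = 20.0 years
γ = 1/√(1 - 0.577²) = 1.2244
Δt = γΔt₀ = 1.2244 × 20.0 = 24.49 years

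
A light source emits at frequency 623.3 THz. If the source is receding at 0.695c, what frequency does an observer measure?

β = v/c = 0.695
(1-β)/(1+β) = 0.305/1.695 = 0.17994
Doppler factor = √(0.17994) = 0.4242
f_obs = 623.3 × 0.4242 = 264.4 THz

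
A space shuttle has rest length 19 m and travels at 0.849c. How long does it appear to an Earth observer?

Proper length L₀ = 19 m
γ = 1/√(1 - 0.849²) = 1.893
L = L₀/γ = 19/1.893 = 10.04 m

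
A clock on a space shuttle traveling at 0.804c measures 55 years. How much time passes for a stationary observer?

Proper time Δt₀ = 55 years
γ = 1/√(1 - 0.804²) = 1.6817
Δt = γΔt₀ = 1.6817 × 55 = 92.49 years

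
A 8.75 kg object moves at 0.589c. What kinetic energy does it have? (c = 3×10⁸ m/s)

γ = 1/√(1 - 0.589²) = 1.2374
γ - 1 = 0.2374
KE = (γ-1)mc² = 0.2374 × 8.75 × (3×10⁸)² = 1.870×10¹⁷ J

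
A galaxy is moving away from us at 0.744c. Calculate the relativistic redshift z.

β = 0.744
(1+β)/(1-β) = 1.744/0.256 = 6.813
√(6.813) = 2.610
z = 2.610 - 1 = 1.610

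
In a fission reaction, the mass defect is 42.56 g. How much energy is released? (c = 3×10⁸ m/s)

Convert mass defect: Δm = 42.56 g = 0.04256 kg
E = Δm·c² = 0.04256 × (3×10⁸)²
= 0.04256 × 9×10¹⁶ = 3.830×10¹⁵ J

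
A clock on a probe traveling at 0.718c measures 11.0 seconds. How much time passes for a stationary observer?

Proper time Δt₀ = 11.0 seconds
γ = 1/√(1 - 0.718²) = 1.4367
Δt = γΔt₀ = 1.4367 × 11.0 = 15.80 seconds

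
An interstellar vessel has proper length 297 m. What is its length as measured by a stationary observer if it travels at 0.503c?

Proper length L₀ = 297 m
γ = 1/√(1 - 0.503²) = 1.157
L = L₀/γ = 297/1.157 = 256.7 m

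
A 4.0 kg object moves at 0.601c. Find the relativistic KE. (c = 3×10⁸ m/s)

γ = 1/√(1 - 0.601²) = 1.25117
γ - 1 = 0.25117
KE = (γ-1)mc² = 0.25117 × 4.0 × (3×10⁸)² = 9.042×10¹⁶ J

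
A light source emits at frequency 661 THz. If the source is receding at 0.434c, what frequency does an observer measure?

β = v/c = 0.434
(1-β)/(1+β) = 0.566/1.434 = 0.3947
Doppler factor = √(0.3947) = 0.6283
f_obs = 661 × 0.6283 = 415.3 THz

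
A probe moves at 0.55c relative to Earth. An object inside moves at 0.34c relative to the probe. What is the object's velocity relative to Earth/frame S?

u = (u' + v)/(1 + u'v/c²)
Numerator: 0.34 + 0.55 = 0.89
Denominator: 1 + 0.187 = 1.187
u = 0.89/1.187 = 0.7498c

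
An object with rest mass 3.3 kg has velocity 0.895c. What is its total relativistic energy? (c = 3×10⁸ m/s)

γ = 1/√(1 - 0.895²) = 2.2418
mc² = 3.3 × (3×10⁸)² = 2.970×10¹⁷ J
E = γmc² = 2.2418 × 2.970×10¹⁷ = 6.658×10¹⁷ J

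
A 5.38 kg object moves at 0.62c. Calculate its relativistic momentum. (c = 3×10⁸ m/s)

γ = 1/√(1 - 0.62²) = 1.2745
v = 0.62 × 3×10⁸ = 1.860×10⁸ m/s
p = γmv = 1.2745 × 5.38 × 1.860×10⁸ = 1.275×10⁹ kg·m/s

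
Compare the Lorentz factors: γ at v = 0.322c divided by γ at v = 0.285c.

γ₁ = 1/√(1 - 0.322²) = 1.056
γ₂ = 1/√(1 - 0.285²) = 1.043
γ₁/γ₂ = 1.056/1.043 = 1.012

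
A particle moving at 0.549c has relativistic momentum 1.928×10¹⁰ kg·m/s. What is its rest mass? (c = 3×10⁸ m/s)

γ = 1/√(1 - 0.549²) = 1.1964
v = 0.549 × 3×10⁸ = 1.647×10⁸ m/s
m = p/(γv) = 1.928×10¹⁰/(1.1964 × 1.647×10⁸) = 97.84 kg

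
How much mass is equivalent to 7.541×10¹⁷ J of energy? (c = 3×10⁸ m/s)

From E = mc², we get m = E/c²
c² = (3×10⁸)² = 9×10¹⁶ m²/s²
m = 7.541×10¹⁷ / 9×10¹⁶ = 8.379 kg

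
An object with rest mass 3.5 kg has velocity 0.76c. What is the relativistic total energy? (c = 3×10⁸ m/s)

γ = 1/√(1 - 0.76²) = 1.5386
mc² = 3.5 × (3×10⁸)² = 3.150×10¹⁷ J
E = γmc² = 1.5386 × 3.150×10¹⁷ = 4.847×10¹⁷ J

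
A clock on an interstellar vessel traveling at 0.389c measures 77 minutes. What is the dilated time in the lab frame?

Proper time Δt₀ = 77 minutes
γ = 1/√(1 - 0.389²) = 1.0855
Δt = γΔt₀ = 1.0855 × 77 = 83.58 minutes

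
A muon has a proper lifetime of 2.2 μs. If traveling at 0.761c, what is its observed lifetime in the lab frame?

Proper lifetime τ₀ = 2.2 μs
γ = 1/√(1 - 0.761²) = 1.5414
τ = γτ₀ = 1.5414 × 2.2 μs = 3.391 μs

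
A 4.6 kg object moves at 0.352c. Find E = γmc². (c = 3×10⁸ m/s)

γ = 1/√(1 - 0.352²) = 1.0684
mc² = 4.6 × (3×10⁸)² = 4.140×10¹⁷ J
E = γmc² = 1.0684 × 4.140×10¹⁷ = 4.423×10¹⁷ J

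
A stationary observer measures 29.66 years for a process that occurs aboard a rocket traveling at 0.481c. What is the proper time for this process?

Dilated time Δt = 29.66 years
γ = 1/√(1 - 0.481²) = 1.1406
Δt₀ = Δt/γ = 29.66/1.1406 = 26.00 years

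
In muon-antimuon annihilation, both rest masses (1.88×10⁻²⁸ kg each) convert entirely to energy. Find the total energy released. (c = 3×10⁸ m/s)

Both particles have the same rest mass, so total mass = 2m
E = 2m·c² = 2 × 1.88×10⁻²⁸ × (3×10⁸)²
= 2 × 1.88×10⁻²⁸ × 9×10¹⁶
= 3.384×10⁻¹¹ J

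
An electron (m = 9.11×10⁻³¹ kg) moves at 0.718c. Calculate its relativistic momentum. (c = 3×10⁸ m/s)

γ = 1/√(1 - 0.718²) = 1.4367
v = 0.718 × 3×10⁸ = 2.154×10⁸ m/s
p = γmv = 1.4367 × 9.11×10⁻³¹ × 2.154×10⁸ = 2.819×10⁻²² kg·m/s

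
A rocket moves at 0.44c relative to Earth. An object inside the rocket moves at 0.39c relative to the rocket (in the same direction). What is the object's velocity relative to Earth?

u = (u' + v)/(1 + u'v/c²)
Numerator: 0.39 + 0.44 = 0.83
Denominator: 1 + 0.1716 = 1.1716
u = 0.83/1.1716 = 0.7084c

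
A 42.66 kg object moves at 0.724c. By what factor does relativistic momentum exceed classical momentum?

p_rel = γmv, p_class = mv
Ratio = γ = 1/√(1 - 0.724²) = 1.450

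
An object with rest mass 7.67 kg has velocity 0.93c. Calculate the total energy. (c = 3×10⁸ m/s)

γ = 1/√(1 - 0.93²) = 2.721
mc² = 7.67 × (3×10⁸)² = 6.903×10¹⁷ J
E = γmc² = 2.721 × 6.903×10¹⁷ = 1.878×10¹⁸ J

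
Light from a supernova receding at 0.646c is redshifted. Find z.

β = 0.646
(1+β)/(1-β) = 1.646/0.354 = 4.650
√(4.650) = 2.156
z = 2.156 - 1 = 1.156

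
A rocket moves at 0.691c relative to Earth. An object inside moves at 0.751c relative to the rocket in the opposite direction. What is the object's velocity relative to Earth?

Object's velocity in rocket frame is u' = -0.751c
u = (u' + v)/(1 + u'v/c²) = (v - 0.751)/(1 - 0.751·v/c²)
Numerator: 0.691 - 0.751 = -0.06
Denominator: 1 - 0.518941 = 0.481059
u = -0.06/0.481059 = -0.1247c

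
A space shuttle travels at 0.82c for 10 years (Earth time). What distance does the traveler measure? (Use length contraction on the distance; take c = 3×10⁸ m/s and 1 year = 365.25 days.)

Earth distance: d = v × t = 0.82c × 10 yr = 7.7632×10¹⁶ m
γ = 1.7471
d' = d/γ = 7.7632×10¹⁶/1.7471 = 4.443×10¹⁶ m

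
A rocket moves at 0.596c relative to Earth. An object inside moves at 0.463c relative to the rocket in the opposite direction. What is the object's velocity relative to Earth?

Object's velocity in rocket frame is u' = -0.463c
u = (u' + v)/(1 + u'v/c²) = (v - 0.463)/(1 - 0.463·v/c²)
Numerator: 0.596 - 0.463 = 0.133
Denominator: 1 - 0.275948 = 0.724052
u = 0.133/0.724052 = 0.1837c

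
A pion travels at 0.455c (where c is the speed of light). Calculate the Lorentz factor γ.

v/c = 0.455, so (v/c)² = 0.207025
1 - (v/c)² = 0.792975
γ = 1/√(0.792975) = 1.123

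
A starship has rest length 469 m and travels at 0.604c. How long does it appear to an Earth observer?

Proper length L₀ = 469 m
γ = 1/√(1 - 0.604²) = 1.2547
L = L₀/γ = 469/1.2547 = 373.8 m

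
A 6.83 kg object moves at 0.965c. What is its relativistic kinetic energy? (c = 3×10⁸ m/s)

γ = 1/√(1 - 0.965²) = 3.813
γ - 1 = 2.813
KE = (γ-1)mc² = 2.813 × 6.83 × (3×10⁸)² = 1.729×10¹⁸ J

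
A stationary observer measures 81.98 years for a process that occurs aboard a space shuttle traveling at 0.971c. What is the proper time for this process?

Dilated time Δt = 81.98 years
γ = 1/√(1 - 0.971²) = 4.183
Δt₀ = Δt/γ = 81.98/4.183 = 19.60 years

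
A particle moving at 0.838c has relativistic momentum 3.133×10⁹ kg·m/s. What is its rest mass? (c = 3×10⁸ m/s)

γ = 1/√(1 - 0.838²) = 1.8326
v = 0.838 × 3×10⁸ = 2.514×10⁸ m/s
m = p/(γv) = 3.133×10⁹/(1.8326 × 2.514×10⁸) = 6.800 kg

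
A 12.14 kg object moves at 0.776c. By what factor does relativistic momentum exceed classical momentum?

p_rel = γmv, p_class = mv
Ratio = γ = 1/√(1 - 0.776²) = 1.585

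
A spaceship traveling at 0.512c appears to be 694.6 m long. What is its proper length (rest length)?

Contracted length L = 694.6 m
γ = 1/√(1 - 0.512²) = 1.16416
L₀ = γL = 1.16416 × 694.6 = 808.6 m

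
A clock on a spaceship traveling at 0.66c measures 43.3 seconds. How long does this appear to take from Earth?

Proper time Δt₀ = 43.3 seconds
γ = 1/√(1 - 0.66²) = 1.3311
Δt = γΔt₀ = 1.3311 × 43.3 = 57.64 seconds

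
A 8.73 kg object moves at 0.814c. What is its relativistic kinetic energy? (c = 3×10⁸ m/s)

γ = 1/√(1 - 0.814²) = 1.72157
γ - 1 = 0.72157
KE = (γ-1)mc² = 0.72157 × 8.73 × (3×10⁸)² = 5.669×10¹⁷ J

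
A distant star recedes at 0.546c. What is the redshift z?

β = 0.546
(1+β)/(1-β) = 1.546/0.454 = 3.405
√(3.405) = 1.8453
z = 1.8453 - 1 = 0.8453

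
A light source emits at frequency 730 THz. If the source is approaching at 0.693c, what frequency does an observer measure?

β = v/c = 0.693
(1+β)/(1-β) = 1.693/0.307 = 5.515
Doppler factor = √(5.515) = 2.348
f_obs = 730 × 2.348 = 1714 THz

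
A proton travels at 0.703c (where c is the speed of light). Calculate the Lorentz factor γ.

v/c = 0.703, so (v/c)² = 0.494209
1 - (v/c)² = 0.505791
γ = 1/√(0.505791) = 1.406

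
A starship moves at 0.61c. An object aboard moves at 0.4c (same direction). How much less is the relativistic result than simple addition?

Classical: u' + v = 0.4 + 0.61 = 1.01c
Relativistic: u = (0.4 + 0.61)/(1 + 0.244) = 1.01/1.244 = 0.8119c
Difference: 1.01 - 0.8119 = 0.1981c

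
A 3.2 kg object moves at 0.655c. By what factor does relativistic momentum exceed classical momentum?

p_rel = γmv, p_class = mv
Ratio = γ = 1/√(1 - 0.655²) = 1.323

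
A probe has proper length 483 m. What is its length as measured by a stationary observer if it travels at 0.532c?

Proper length L₀ = 483 m
γ = 1/√(1 - 0.532²) = 1.181
L = L₀/γ = 483/1.181 = 409.0 m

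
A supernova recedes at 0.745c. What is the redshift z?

β = 0.745
(1+β)/(1-β) = 1.745/0.255 = 6.843
√(6.843) = 2.616
z = 2.616 - 1 = 1.616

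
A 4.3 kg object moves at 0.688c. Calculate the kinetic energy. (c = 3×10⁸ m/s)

γ = 1/√(1 - 0.688²) = 1.378
γ - 1 = 0.3780
KE = (γ-1)mc² = 0.3780 × 4.3 × (3×10⁸)² = 1.463×10¹⁷ J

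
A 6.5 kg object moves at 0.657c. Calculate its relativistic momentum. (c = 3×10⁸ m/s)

γ = 1/√(1 - 0.657²) = 1.326
v = 0.657 × 3×10⁸ = 1.971×10⁸ m/s
p = γmv = 1.326 × 6.5 × 1.971×10⁸ = 1.699×10⁹ kg·m/s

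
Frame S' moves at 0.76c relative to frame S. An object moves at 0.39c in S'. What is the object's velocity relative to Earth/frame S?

u = (u' + v)/(1 + u'v/c²)
Numerator: 0.39 + 0.76 = 1.15
Denominator: 1 + 0.2964 = 1.2964
u = 1.15/1.2964 = 0.8871c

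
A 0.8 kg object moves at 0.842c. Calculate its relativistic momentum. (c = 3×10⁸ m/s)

γ = 1/√(1 - 0.842²) = 1.8536
v = 0.842 × 3×10⁸ = 2.526×10⁸ m/s
p = γmv = 1.8536 × 0.8 × 2.526×10⁸ = 3.746×10⁸ kg·m/s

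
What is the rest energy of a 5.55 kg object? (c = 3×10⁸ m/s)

c² = (3×10⁸)² = 9.000×10¹⁶ m²/s²
E₀ = mc² = 5.55 × 9.000×10¹⁶ = 4.995×10¹⁷ J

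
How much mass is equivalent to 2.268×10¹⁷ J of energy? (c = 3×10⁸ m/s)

From E = mc², we get m = E/c²
c² = (3×10⁸)² = 9×10¹⁶ m²/s²
m = 2.268×10¹⁷ / 9×10¹⁶ = 2.520 kg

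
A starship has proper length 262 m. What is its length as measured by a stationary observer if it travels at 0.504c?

Proper length L₀ = 262 m
γ = 1/√(1 - 0.504²) = 1.158
L = L₀/γ = 262/1.158 = 226.3 m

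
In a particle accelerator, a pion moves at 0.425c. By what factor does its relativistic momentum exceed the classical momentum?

p_rel = γmv, p_class = mv
Ratio = γ = 1/√(1 - 0.425²)
= 1/√(0.819375) = 1.105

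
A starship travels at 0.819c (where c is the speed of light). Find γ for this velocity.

v/c = 0.819, so (v/c)² = 0.670761
1 - (v/c)² = 0.329239
γ = 1/√(0.329239) = 1.743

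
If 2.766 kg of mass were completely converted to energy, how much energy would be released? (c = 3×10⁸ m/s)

Using E = mc²:
c² = (3×10⁸)² = 9×10¹⁶ m²/s²
E = 2.766 × 9×10¹⁶ = 2.489×10¹⁷ J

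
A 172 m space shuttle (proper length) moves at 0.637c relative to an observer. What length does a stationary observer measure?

Proper length L₀ = 172 m
γ = 1/√(1 - 0.637²) = 1.297
L = L₀/γ = 172/1.297 = 132.6 m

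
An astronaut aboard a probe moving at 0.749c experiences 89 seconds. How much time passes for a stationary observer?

Proper time Δt₀ = 89 seconds
γ = 1/√(1 - 0.749²) = 1.509
Δt = γΔt₀ = 1.509 × 89 = 134.3 seconds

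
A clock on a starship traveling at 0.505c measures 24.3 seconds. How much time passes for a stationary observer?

Proper time Δt₀ = 24.3 seconds
γ = 1/√(1 - 0.505²) = 1.1586
Δt = γΔt₀ = 1.1586 × 24.3 = 28.15 seconds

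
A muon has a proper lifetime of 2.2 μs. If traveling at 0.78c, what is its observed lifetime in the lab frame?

Proper lifetime τ₀ = 2.2 μs
γ = 1/√(1 - 0.78²) = 1.598
τ = γτ₀ = 1.598 × 2.2 μs = 3.516 μs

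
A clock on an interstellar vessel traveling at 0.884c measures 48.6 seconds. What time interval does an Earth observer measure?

Proper time Δt₀ = 48.6 seconds
γ = 1/√(1 - 0.884²) = 2.139
Δt = γΔt₀ = 2.139 × 48.6 = 104.0 seconds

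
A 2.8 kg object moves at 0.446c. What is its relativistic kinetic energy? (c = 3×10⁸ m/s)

γ = 1/√(1 - 0.446²) = 1.11728
γ - 1 = 0.11728
KE = (γ-1)mc² = 0.11728 × 2.8 × (3×10⁸)² = 2.955×10¹⁶ J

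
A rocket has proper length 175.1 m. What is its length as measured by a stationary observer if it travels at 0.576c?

Proper length L₀ = 175.1 m
γ = 1/√(1 - 0.576²) = 1.2233
L = L₀/γ = 175.1/1.2233 = 143.1 m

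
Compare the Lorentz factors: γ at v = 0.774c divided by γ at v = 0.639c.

γ₁ = 1/√(1 - 0.774²) = 1.579
γ₂ = 1/√(1 - 0.639²) = 1.300
γ₁/γ₂ = 1.579/1.300 = 1.215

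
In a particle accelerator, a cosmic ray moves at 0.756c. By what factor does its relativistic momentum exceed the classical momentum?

p_rel = γmv, p_class = mv
Ratio = γ = 1/√(1 - 0.756²)
= 1/√(0.428464) = 1.528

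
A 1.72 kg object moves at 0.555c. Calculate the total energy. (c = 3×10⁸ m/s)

γ = 1/√(1 - 0.555²) = 1.202
mc² = 1.72 × (3×10⁸)² = 1.548×10¹⁷ J
E = γmc² = 1.202 × 1.548×10¹⁷ = 1.861×10¹⁷ J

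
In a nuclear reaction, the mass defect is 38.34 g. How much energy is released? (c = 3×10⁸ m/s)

Convert mass defect: Δm = 38.34 g = 0.03834 kg
E = Δm·c² = 0.03834 × (3×10⁸)²
= 0.03834 × 9×10¹⁶ = 3.451×10¹⁵ J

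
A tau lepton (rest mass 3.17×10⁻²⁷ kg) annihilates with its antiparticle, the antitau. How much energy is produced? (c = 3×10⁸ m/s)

Both particles have the same rest mass, so total mass = 2m
E = 2m·c² = 2 × 3.17×10⁻²⁷ × (3×10⁸)²
= 2 × 3.17×10⁻²⁷ × 9×10¹⁶
= 5.706×10⁻¹⁰ J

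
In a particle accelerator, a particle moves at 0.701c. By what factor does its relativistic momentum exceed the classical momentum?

p_rel = γmv, p_class = mv
Ratio = γ = 1/√(1 - 0.701²)
= 1/√(0.508599) = 1.402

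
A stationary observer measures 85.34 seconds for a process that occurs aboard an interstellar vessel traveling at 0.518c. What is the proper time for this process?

Dilated time Δt = 85.34 seconds
γ = 1/√(1 - 0.518²) = 1.169
Δt₀ = Δt/γ = 85.34/1.169 = 73.00 seconds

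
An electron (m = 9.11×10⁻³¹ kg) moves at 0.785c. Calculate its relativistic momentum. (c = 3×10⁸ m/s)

γ = 1/√(1 - 0.785²) = 1.614
v = 0.785 × 3×10⁸ = 2.355×10⁸ m/s
p = γmv = 1.614 × 9.11×10⁻³¹ × 2.355×10⁸ = 3.463×10⁻²² kg·m/s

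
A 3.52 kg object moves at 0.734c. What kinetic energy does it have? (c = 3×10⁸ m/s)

γ = 1/√(1 - 0.734²) = 1.4724
γ - 1 = 0.4724
KE = (γ-1)mc² = 0.4724 × 3.52 × (3×10⁸)² = 1.497×10¹⁷ J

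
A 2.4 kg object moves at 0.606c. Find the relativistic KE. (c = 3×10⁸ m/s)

γ = 1/√(1 - 0.606²) = 1.25713
γ - 1 = 0.25713
KE = (γ-1)mc² = 0.25713 × 2.4 × (3×10⁸)² = 5.554×10¹⁶ J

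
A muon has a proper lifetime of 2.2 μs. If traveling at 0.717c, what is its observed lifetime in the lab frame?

Proper lifetime τ₀ = 2.2 μs
γ = 1/√(1 - 0.717²) = 1.4346
τ = γτ₀ = 1.4346 × 2.2 μs = 3.156 μs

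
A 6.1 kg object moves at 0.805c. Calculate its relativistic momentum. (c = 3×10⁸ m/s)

γ = 1/√(1 - 0.805²) = 1.6856
v = 0.805 × 3×10⁸ = 2.415×10⁸ m/s
p = γmv = 1.6856 × 6.1 × 2.415×10⁸ = 2.483×10⁹ kg·m/s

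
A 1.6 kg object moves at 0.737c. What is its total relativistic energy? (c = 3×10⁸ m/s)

γ = 1/√(1 - 0.737²) = 1.480
mc² = 1.6 × (3×10⁸)² = 1.440×10¹⁷ J
E = γmc² = 1.480 × 1.440×10¹⁷ = 2.131×10¹⁷ J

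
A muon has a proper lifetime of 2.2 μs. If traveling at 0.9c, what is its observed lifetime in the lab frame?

Proper lifetime τ₀ = 2.2 μs
γ = 1/√(1 - 0.9²) = 2.294
τ = γτ₀ = 2.294 × 2.2 μs = 5.047 μs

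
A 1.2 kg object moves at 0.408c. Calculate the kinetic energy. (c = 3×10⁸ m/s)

γ = 1/√(1 - 0.408²) = 1.09531
γ - 1 = 0.09531
KE = (γ-1)mc² = 0.09531 × 1.2 × (3×10⁸)² = 1.029×10¹⁶ J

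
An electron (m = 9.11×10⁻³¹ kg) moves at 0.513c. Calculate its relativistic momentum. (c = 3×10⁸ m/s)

γ = 1/√(1 - 0.513²) = 1.165
v = 0.513 × 3×10⁸ = 1.539×10⁸ m/s
p = γmv = 1.165 × 9.11×10⁻³¹ × 1.539×10⁸ = 1.633×10⁻²² kg·m/s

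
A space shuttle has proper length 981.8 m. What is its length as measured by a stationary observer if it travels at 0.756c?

Proper length L₀ = 981.8 m
γ = 1/√(1 - 0.756²) = 1.5277
L = L₀/γ = 981.8/1.5277 = 642.7 m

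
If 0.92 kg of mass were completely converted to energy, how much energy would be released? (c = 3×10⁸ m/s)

Using E = mc²:
c² = (3×10⁸)² = 9×10¹⁶ m²/s²
E = 0.92 × 9×10¹⁶ = 8.280×10¹⁶ J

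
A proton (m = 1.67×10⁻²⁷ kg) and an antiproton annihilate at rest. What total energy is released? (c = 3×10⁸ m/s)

Both particles have the same rest mass, so total mass = 2m
E = 2m·c² = 2 × 1.67×10⁻²⁷ × (3×10⁸)²
= 2 × 1.67×10⁻²⁷ × 9×10¹⁶
= 3.006×10⁻¹⁰ J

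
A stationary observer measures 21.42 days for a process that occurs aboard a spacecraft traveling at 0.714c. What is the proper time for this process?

Dilated time Δt = 21.42 days
γ = 1/√(1 - 0.714²) = 1.428
Δt₀ = Δt/γ = 21.42/1.428 = 15.00 days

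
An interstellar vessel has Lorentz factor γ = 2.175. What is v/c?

From γ = 1/√(1 - v²/c²):
1/γ² = 1/2.175² = 0.2114
v²/c² = 1 - 0.2114 = 0.7886
v/c = √(0.7886) = 0.8880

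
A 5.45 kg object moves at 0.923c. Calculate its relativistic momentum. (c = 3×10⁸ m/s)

γ = 1/√(1 - 0.923²) = 2.599
v = 0.923 × 3×10⁸ = 2.769×10⁸ m/s
p = γmv = 2.599 × 5.45 × 2.769×10⁸ = 3.922×10⁹ kg·m/s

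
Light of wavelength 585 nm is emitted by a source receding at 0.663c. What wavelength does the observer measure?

β = 0.663
Wavelength Doppler factor = √(1.663/0.337) = √(4.9347) = 2.2214
λ_obs = 585 × 2.2214 = 1300 nm (redshift)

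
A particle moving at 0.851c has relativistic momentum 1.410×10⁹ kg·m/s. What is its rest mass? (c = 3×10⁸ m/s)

γ = 1/√(1 - 0.851²) = 1.9042
v = 0.851 × 3×10⁸ = 2.553×10⁸ m/s
m = p/(γv) = 1.410×10⁹/(1.9042 × 2.553×10⁸) = 2.900 kg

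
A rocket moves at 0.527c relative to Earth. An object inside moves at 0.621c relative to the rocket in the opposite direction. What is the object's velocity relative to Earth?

Object's velocity in rocket frame is u' = -0.621c
u = (u' + v)/(1 + u'v/c²) = (v - 0.621)/(1 - 0.621·v/c²)
Numerator: 0.527 - 0.621 = -0.094
Denominator: 1 - 0.327267 = 0.672733
u = -0.094/0.672733 = -0.1397c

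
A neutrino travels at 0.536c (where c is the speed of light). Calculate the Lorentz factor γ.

v/c = 0.536, so (v/c)² = 0.287296
1 - (v/c)² = 0.712704
γ = 1/√(0.712704) = 1.185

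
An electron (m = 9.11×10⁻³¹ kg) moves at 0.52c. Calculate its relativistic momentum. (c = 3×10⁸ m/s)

γ = 1/√(1 - 0.52²) = 1.171
v = 0.52 × 3×10⁸ = 1.560×10⁸ m/s
p = γmv = 1.171 × 9.11×10⁻³¹ × 1.560×10⁸ = 1.664×10⁻²² kg·m/s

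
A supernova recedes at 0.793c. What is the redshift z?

β = 0.793
(1+β)/(1-β) = 1.793/0.207 = 8.662
√(8.662) = 2.943
z = 2.943 - 1 = 1.943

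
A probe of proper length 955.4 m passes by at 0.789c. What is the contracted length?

Proper length L₀ = 955.4 m
γ = 1/√(1 - 0.789²) = 1.6276
L = L₀/γ = 955.4/1.6276 = 587.0 m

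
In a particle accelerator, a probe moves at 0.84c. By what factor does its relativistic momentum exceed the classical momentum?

p_rel = γmv, p_class = mv
Ratio = γ = 1/√(1 - 0.84²)
= 1/√(0.2944) = 1.843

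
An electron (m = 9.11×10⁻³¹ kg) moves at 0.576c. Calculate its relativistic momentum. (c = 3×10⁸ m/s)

γ = 1/√(1 - 0.576²) = 1.2233
v = 0.576 × 3×10⁸ = 1.728×10⁸ m/s
p = γmv = 1.2233 × 9.11×10⁻³¹ × 1.728×10⁸ = 1.926×10⁻²² kg·m/s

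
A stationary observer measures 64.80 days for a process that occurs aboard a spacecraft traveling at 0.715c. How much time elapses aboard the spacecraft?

Dilated time Δt = 64.80 days
γ = 1/√(1 - 0.715²) = 1.4304
Δt₀ = Δt/γ = 64.80/1.4304 = 45.30 days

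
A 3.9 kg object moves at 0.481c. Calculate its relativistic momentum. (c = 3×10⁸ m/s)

γ = 1/√(1 - 0.481²) = 1.1406
v = 0.481 × 3×10⁸ = 1.443×10⁸ m/s
p = γmv = 1.1406 × 3.9 × 1.443×10⁸ = 6.419×10⁸ kg·m/s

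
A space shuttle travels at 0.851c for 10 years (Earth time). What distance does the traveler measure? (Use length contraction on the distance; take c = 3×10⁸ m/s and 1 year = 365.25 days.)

Earth distance: d = v × t = 0.851c × 10 yr = 8.0567×10¹⁶ m
γ = 1.9042
d' = d/γ = 8.0567×10¹⁶/1.9042 = 4.231×10¹⁶ m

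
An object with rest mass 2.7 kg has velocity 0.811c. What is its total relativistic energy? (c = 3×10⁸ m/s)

γ = 1/√(1 - 0.811²) = 1.7093
mc² = 2.7 × (3×10⁸)² = 2.430×10¹⁷ J
E = γmc² = 1.7093 × 2.430×10¹⁷ = 4.154×10¹⁷ J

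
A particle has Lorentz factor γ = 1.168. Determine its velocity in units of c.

From γ = 1/√(1 - v²/c²):
1/γ² = 1/1.168² = 0.7330
v²/c² = 1 - 0.7330 = 0.2670
v/c = √(0.2670) = 0.5167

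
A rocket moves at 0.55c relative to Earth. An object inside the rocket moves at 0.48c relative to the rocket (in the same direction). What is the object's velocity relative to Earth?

u = (u' + v)/(1 + u'v/c²)
Numerator: 0.48 + 0.55 = 1.03
Denominator: 1 + 0.264 = 1.264
u = 1.03/1.264 = 0.8149c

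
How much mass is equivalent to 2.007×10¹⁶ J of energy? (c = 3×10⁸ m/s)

From E = mc², we get m = E/c²
c² = (3×10⁸)² = 9×10¹⁶ m²/s²
m = 2.007×10¹⁶ / 9×10¹⁶ = 0.2230 kg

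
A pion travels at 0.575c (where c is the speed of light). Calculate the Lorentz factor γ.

v/c = 0.575, so (v/c)² = 0.330625
1 - (v/c)² = 0.669375
γ = 1/√(0.669375) = 1.222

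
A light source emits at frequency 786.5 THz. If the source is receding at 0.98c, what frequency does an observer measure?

β = v/c = 0.98
(1-β)/(1+β) = 0.02/1.98 = 0.010101
Doppler factor = √(0.010101) = 0.100504
f_obs = 786.5 × 0.100504 = 79.05 THz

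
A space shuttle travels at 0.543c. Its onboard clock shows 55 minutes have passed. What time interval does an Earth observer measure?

Proper time Δt₀ = 55 minutes
γ = 1/√(1 - 0.543²) = 1.1909
Δt = γΔt₀ = 1.1909 × 55 = 65.50 minutes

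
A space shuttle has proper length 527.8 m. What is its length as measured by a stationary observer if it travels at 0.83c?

Proper length L₀ = 527.8 m
γ = 1/√(1 - 0.83²) = 1.793
L = L₀/γ = 527.8/1.793 = 294.4 m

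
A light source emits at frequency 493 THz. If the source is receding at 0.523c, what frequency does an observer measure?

β = v/c = 0.523
(1-β)/(1+β) = 0.477/1.523 = 0.3132
Doppler factor = √(0.3132) = 0.5596
f_obs = 493 × 0.5596 = 275.9 THz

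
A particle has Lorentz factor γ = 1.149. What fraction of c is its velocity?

From γ = 1/√(1 - v²/c²):
1/γ² = 1/1.149² = 0.75746
v²/c² = 1 - 0.75746 = 0.24254
v/c = √(0.24254) = 0.4925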